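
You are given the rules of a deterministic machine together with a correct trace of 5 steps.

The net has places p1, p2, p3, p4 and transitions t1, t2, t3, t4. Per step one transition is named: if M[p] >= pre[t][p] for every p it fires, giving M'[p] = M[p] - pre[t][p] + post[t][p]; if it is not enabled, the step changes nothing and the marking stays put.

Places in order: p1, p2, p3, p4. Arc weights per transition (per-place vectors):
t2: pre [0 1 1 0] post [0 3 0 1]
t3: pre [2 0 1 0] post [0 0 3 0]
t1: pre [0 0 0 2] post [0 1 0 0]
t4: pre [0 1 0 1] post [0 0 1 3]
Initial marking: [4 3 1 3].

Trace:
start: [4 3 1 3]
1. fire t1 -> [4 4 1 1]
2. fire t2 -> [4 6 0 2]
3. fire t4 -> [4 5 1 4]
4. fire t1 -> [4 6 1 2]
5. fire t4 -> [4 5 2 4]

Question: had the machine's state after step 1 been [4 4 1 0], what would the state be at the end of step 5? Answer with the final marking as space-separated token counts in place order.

state after step 1 := [4 4 1 0]
2. fire t2 -> [4 6 0 1]
3. fire t4 -> [4 5 1 3]
4. fire t1 -> [4 6 1 1]
5. fire t4 -> [4 5 2 3]

4 5 2 3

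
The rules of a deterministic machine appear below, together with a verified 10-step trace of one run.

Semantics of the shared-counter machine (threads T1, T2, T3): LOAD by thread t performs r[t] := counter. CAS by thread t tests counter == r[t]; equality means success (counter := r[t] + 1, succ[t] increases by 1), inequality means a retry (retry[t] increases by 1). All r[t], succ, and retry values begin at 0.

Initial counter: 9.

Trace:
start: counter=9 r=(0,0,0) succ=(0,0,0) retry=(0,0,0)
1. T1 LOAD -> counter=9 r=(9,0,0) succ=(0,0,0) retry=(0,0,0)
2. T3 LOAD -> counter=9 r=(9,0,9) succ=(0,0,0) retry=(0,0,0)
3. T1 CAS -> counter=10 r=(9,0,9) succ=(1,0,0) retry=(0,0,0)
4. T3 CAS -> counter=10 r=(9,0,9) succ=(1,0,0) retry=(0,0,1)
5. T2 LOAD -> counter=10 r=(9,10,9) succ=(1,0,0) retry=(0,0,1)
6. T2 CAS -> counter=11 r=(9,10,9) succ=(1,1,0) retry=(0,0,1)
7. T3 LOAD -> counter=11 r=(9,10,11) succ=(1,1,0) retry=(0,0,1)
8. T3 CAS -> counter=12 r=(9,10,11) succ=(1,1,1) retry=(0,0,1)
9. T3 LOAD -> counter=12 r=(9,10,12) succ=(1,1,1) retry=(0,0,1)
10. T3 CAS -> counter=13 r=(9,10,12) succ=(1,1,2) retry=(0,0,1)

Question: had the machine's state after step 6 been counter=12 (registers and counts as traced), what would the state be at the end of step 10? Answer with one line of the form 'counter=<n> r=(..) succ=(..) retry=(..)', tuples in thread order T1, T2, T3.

counter=14 r=(9,10,13) succ=(1,1,2) retry=(0,0,1)

state after step 6 := counter=12 r=(9,10,9) succ=(1,1,0) retry=(0,0,1)
7. T3 LOAD -> counter=12 r=(9,10,12) succ=(1,1,0) retry=(0,0,1)
8. T3 CAS -> counter=13 r=(9,10,12) succ=(1,1,1) retry=(0,0,1)
9. T3 LOAD -> counter=13 r=(9,10,13) succ=(1,1,1) retry=(0,0,1)
10. T3 CAS -> counter=14 r=(9,10,13) succ=(1,1,2) retry=(0,0,1)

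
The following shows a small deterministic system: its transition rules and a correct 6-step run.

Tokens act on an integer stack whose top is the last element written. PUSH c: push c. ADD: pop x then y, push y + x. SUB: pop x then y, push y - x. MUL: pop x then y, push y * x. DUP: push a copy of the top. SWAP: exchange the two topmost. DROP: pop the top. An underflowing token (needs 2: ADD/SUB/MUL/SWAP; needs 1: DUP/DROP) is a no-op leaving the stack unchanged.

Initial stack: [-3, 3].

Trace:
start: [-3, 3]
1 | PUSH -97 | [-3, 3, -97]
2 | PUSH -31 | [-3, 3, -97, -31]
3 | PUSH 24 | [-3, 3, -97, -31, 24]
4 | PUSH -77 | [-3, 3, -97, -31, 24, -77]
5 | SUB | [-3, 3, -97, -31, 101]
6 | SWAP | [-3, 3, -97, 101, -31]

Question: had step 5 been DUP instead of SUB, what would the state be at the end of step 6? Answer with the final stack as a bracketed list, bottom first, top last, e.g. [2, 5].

[-3, 3, -97, -31, 24, -77, -77]

(re-executing from step 5 with the substitution; state before step 5: [-3, 3, -97, -31, 24, -77])
5 | DUP | [-3, 3, -97, -31, 24, -77, -77]
6 | SWAP | [-3, 3, -97, -31, 24, -77, -77]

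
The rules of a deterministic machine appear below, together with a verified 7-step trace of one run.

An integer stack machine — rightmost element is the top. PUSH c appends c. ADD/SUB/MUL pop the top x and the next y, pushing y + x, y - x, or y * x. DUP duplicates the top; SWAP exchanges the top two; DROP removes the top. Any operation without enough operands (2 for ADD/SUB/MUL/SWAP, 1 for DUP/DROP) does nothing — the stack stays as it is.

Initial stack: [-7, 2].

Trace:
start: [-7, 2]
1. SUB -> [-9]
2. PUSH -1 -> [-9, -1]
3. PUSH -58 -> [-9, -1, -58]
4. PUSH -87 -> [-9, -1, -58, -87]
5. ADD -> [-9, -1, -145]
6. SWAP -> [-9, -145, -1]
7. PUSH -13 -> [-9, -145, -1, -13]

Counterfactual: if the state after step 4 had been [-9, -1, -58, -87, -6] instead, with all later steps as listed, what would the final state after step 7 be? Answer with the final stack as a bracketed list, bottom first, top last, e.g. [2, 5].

[-9, -1, -93, -58, -13]

state after step 4 := [-9, -1, -58, -87, -6]
5. ADD -> [-9, -1, -58, -93]
6. SWAP -> [-9, -1, -93, -58]
7. PUSH -13 -> [-9, -1, -93, -58, -13]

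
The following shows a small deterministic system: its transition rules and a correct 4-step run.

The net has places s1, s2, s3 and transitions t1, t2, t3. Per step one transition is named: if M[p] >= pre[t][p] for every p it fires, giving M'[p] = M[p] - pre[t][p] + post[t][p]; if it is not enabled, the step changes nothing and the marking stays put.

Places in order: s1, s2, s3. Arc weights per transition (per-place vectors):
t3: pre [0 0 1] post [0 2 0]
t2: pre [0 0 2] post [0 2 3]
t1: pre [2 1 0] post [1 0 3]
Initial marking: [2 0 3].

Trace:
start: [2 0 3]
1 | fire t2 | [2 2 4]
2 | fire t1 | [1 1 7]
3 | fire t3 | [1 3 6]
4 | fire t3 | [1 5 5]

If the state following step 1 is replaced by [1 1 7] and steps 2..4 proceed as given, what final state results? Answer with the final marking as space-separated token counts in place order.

state after step 1 := [1 1 7]
2 | fire t1 | [1 1 7]
3 | fire t3 | [1 3 6]
4 | fire t3 | [1 5 5]

1 5 5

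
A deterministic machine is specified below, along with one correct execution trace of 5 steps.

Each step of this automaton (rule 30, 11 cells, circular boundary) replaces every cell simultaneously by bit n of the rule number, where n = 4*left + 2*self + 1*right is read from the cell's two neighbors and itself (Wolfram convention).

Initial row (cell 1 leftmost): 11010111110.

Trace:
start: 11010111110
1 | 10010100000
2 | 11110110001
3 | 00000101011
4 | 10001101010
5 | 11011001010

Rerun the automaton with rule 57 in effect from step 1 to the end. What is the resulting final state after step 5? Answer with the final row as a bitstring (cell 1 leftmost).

(re-executing steps 1..5 under rule 57; state before step 1: 11010111110)
1 | 10101100001
2 | 01011011101
3 | 10110110010
4 | 01101101001
5 | 11011010100

11011010100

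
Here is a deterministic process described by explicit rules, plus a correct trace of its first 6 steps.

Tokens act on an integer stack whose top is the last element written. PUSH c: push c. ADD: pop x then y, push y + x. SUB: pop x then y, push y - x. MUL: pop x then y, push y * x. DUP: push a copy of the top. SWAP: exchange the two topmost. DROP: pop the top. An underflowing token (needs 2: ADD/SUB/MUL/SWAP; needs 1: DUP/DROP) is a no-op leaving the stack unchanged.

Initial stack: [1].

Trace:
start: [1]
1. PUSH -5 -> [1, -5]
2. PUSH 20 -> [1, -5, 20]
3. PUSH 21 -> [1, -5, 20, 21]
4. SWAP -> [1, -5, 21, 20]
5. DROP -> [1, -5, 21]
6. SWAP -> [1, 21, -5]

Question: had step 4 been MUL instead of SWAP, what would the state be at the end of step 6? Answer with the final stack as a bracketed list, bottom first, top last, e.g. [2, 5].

[-5, 1]

(re-executing from step 4 with the substitution; state before step 4: [1, -5, 20, 21])
4. MUL -> [1, -5, 420]
5. DROP -> [1, -5]
6. SWAP -> [-5, 1]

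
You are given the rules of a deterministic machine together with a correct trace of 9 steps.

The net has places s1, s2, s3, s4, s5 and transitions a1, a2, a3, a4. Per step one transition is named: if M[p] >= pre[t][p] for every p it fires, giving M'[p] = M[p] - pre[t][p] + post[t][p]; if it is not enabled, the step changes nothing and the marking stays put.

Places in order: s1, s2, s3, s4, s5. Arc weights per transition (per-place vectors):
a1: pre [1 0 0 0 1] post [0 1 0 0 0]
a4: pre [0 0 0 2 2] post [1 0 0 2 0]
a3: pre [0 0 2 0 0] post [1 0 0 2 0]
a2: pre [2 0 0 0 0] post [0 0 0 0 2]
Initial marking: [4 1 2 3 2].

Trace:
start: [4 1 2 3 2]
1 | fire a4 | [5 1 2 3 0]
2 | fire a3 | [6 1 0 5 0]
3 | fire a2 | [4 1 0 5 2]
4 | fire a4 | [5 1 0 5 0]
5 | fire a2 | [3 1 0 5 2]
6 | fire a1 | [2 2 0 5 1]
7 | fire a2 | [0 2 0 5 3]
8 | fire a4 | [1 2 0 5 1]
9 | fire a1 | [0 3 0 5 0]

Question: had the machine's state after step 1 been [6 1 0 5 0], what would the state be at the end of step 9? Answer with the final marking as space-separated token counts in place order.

state after step 1 := [6 1 0 5 0]
2 | fire a3 | [6 1 0 5 0]
3 | fire a2 | [4 1 0 5 2]
4 | fire a4 | [5 1 0 5 0]
5 | fire a2 | [3 1 0 5 2]
6 | fire a1 | [2 2 0 5 1]
7 | fire a2 | [0 2 0 5 3]
8 | fire a4 | [1 2 0 5 1]
9 | fire a1 | [0 3 0 5 0]

0 3 0 5 0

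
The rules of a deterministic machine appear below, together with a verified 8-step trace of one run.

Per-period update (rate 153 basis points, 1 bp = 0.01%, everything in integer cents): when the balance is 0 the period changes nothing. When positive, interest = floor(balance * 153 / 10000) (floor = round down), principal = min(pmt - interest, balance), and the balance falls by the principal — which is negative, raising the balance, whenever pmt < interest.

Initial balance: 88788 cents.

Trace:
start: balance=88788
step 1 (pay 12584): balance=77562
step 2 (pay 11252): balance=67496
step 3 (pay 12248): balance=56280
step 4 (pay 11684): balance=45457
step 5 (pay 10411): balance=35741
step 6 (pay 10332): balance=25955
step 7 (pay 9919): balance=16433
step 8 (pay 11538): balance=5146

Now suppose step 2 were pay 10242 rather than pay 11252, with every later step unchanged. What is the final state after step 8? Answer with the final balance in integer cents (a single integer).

(re-executing from step 2 with the substitution; state before step 2: balance=77562)
step 2 (pay 10242): balance=68506
step 3 (pay 12248): balance=57306
step 4 (pay 11684): balance=46498
step 5 (pay 10411): balance=36798
step 6 (pay 10332): balance=27029
step 7 (pay 9919): balance=17523
step 8 (pay 11538): balance=6253

6253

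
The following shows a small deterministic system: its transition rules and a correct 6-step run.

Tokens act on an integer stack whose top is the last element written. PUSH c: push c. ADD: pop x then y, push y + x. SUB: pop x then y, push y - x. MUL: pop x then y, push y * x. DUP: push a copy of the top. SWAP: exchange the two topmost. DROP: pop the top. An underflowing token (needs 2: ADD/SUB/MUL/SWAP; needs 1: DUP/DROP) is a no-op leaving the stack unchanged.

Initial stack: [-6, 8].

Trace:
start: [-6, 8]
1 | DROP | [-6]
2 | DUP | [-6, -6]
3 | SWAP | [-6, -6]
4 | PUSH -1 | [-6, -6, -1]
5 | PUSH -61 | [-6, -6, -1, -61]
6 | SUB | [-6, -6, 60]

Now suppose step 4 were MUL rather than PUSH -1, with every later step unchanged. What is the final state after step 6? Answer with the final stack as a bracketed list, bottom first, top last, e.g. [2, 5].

(re-executing from step 4 with the substitution; state before step 4: [-6, -6])
4 | MUL | [36]
5 | PUSH -61 | [36, -61]
6 | SUB | [97]

[97]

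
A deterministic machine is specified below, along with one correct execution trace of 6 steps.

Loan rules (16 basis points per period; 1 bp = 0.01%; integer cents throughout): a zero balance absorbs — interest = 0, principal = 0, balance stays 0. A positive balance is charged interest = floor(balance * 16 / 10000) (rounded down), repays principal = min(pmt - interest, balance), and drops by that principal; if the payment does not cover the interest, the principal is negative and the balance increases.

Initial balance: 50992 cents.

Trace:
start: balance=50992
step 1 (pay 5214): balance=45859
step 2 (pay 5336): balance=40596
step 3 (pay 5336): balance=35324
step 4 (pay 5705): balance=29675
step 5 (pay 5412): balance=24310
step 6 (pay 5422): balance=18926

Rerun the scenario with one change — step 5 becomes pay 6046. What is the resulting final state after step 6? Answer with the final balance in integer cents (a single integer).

(re-executing from step 5 with the substitution; state before step 5: balance=29675)
step 5 (pay 6046): balance=23676
step 6 (pay 5422): balance=18291

18291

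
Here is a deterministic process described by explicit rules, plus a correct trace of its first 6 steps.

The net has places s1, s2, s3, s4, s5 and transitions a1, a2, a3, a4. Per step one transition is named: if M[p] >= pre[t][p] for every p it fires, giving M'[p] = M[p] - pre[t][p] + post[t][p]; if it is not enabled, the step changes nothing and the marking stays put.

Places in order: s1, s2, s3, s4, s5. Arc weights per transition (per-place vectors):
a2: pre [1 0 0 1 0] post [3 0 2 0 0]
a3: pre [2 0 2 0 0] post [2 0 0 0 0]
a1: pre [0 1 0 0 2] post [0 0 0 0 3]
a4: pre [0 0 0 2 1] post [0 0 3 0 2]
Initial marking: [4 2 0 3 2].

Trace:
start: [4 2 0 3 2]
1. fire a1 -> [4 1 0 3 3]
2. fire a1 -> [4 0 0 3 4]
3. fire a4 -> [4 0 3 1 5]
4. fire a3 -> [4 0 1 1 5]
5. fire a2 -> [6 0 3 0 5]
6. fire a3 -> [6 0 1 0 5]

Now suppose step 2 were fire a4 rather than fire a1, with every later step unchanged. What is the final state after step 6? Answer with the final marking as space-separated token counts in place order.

6 1 1 0 4

(re-executing from step 2 with the substitution; state before step 2: [4 1 0 3 3])
2. fire a4 -> [4 1 3 1 4]
3. fire a4 -> [4 1 3 1 4]
4. fire a3 -> [4 1 1 1 4]
5. fire a2 -> [6 1 3 0 4]
6. fire a3 -> [6 1 1 0 4]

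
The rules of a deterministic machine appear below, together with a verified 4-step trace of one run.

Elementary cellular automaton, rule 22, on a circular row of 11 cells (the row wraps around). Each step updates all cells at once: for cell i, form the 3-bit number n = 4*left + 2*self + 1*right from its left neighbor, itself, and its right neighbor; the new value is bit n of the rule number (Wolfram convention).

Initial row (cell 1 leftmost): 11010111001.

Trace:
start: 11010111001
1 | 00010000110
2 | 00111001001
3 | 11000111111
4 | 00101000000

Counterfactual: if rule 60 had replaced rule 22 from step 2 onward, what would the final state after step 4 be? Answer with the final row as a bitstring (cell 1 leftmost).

(re-executing steps 2..4 under rule 60; state before step 2: 00010000110)
2 | 00011000101
3 | 10010100111
4 | 01011110100

01011110100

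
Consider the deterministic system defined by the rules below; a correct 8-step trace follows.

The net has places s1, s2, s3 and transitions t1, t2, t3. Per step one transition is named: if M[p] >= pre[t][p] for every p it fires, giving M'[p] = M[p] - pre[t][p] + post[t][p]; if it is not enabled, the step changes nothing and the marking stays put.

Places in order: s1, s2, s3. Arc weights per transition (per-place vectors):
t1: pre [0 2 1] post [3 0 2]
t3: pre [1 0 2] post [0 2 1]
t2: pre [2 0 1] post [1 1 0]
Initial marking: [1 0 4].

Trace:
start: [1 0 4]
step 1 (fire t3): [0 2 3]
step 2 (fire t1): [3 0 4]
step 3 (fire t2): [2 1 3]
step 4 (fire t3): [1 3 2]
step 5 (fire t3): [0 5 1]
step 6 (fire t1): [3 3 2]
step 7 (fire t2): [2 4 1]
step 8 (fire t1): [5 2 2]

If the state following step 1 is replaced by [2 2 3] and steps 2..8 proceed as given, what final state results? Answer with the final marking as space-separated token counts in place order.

7 2 2

state after step 1 := [2 2 3]
step 2 (fire t1): [5 0 4]
step 3 (fire t2): [4 1 3]
step 4 (fire t3): [3 3 2]
step 5 (fire t3): [2 5 1]
step 6 (fire t1): [5 3 2]
step 7 (fire t2): [4 4 1]
step 8 (fire t1): [7 2 2]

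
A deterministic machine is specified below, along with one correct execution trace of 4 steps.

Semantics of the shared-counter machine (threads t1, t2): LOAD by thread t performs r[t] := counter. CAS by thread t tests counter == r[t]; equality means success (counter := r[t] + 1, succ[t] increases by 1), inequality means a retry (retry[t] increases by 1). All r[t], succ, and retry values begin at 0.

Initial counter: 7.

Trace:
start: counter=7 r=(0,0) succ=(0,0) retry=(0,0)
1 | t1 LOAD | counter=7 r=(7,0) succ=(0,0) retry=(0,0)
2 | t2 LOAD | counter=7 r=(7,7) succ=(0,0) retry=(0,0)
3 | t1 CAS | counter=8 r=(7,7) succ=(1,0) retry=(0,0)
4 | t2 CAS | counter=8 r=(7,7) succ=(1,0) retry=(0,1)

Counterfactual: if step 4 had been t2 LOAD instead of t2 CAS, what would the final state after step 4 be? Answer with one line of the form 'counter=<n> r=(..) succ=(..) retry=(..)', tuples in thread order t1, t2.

(re-executing from step 4 with the substitution; state before step 4: counter=8 r=(7,7) succ=(1,0) retry=(0,0))
4 | t2 LOAD | counter=8 r=(7,8) succ=(1,0) retry=(0,0)

counter=8 r=(7,8) succ=(1,0) retry=(0,0)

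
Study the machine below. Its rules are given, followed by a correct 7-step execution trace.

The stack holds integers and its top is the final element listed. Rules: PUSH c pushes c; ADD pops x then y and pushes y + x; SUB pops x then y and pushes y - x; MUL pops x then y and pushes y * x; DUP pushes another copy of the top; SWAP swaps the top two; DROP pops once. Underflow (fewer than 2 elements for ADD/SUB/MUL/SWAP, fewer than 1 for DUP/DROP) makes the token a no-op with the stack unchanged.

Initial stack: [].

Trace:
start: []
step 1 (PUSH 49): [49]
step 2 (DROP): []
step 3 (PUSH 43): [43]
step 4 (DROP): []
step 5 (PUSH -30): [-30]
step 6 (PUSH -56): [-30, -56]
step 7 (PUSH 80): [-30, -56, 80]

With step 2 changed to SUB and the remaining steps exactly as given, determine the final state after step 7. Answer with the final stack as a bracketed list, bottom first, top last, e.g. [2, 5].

[49, -30, -56, 80]

(re-executing from step 2 with the substitution; state before step 2: [49])
step 2 (SUB): [49]
step 3 (PUSH 43): [49, 43]
step 4 (DROP): [49]
step 5 (PUSH -30): [49, -30]
step 6 (PUSH -56): [49, -30, -56]
step 7 (PUSH 80): [49, -30, -56, 80]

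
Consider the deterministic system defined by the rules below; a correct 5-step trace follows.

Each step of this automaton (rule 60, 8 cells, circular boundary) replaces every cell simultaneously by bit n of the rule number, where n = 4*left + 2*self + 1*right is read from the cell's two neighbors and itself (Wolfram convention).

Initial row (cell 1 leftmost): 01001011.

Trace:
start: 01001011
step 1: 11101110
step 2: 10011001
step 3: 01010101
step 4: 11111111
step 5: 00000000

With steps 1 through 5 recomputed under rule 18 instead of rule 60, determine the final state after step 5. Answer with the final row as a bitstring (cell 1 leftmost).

(re-executing steps 1..5 under rule 18; state before step 1: 01001011)
step 1: 00110000
step 2: 01001000
step 3: 10110100
step 4: 00000011
step 5: 10000100

10000100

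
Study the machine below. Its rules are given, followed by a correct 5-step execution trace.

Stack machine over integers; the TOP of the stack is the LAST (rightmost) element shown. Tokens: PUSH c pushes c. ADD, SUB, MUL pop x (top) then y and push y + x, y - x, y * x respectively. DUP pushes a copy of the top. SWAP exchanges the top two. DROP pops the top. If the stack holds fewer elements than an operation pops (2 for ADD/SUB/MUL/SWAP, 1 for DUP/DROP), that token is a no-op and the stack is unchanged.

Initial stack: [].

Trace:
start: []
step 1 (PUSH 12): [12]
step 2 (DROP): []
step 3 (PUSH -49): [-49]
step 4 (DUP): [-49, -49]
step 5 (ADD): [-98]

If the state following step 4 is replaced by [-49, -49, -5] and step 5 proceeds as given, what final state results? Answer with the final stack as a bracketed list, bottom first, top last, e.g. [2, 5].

state after step 4 := [-49, -49, -5]
step 5 (ADD): [-49, -54]

[-49, -54]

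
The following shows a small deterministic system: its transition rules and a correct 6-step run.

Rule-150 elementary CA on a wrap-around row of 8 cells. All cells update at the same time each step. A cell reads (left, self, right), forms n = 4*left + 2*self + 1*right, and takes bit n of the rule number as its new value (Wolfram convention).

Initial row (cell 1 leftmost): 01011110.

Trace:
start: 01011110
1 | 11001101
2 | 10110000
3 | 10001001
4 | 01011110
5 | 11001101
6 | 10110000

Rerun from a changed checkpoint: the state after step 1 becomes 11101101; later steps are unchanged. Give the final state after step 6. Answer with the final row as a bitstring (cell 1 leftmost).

state after step 1 := 11101101
2 | 11000000
3 | 00100001
4 | 11110011
5 | 11101101
6 | 11000000

11000000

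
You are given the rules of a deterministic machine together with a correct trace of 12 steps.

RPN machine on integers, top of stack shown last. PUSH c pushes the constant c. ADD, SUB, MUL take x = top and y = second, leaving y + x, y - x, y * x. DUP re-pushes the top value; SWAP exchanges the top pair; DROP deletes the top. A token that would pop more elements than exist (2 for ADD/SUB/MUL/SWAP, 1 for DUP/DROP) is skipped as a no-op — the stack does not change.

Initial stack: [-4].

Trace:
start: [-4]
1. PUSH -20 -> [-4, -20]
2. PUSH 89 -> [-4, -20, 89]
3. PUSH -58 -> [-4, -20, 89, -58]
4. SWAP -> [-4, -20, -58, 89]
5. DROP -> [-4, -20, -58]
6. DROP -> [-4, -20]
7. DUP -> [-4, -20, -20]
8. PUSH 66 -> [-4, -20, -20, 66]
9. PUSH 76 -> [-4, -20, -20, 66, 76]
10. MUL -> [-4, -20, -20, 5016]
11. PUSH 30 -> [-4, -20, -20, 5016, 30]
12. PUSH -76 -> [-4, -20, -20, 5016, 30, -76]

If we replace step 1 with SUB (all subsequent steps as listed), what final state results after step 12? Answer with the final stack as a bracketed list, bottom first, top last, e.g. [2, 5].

[-4, -4, 5016, 30, -76]

(re-executing from step 1 with the substitution; state before step 1: [-4])
1. SUB -> [-4]
2. PUSH 89 -> [-4, 89]
3. PUSH -58 -> [-4, 89, -58]
4. SWAP -> [-4, -58, 89]
5. DROP -> [-4, -58]
6. DROP -> [-4]
7. DUP -> [-4, -4]
8. PUSH 66 -> [-4, -4, 66]
9. PUSH 76 -> [-4, -4, 66, 76]
10. MUL -> [-4, -4, 5016]
11. PUSH 30 -> [-4, -4, 5016, 30]
12. PUSH -76 -> [-4, -4, 5016, 30, -76]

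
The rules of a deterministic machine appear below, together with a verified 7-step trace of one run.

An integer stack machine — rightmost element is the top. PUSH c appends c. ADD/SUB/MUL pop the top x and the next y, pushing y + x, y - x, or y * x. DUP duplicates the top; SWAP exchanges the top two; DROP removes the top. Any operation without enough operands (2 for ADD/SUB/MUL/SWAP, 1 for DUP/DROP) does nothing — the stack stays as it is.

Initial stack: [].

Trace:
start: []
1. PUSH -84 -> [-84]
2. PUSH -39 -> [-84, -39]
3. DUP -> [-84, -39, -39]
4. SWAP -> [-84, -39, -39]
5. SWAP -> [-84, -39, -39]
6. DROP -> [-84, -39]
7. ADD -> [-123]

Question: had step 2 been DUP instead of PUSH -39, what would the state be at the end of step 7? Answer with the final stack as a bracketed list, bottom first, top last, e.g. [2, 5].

[-168]

(re-executing from step 2 with the substitution; state before step 2: [-84])
2. DUP -> [-84, -84]
3. DUP -> [-84, -84, -84]
4. SWAP -> [-84, -84, -84]
5. SWAP -> [-84, -84, -84]
6. DROP -> [-84, -84]
7. ADD -> [-168]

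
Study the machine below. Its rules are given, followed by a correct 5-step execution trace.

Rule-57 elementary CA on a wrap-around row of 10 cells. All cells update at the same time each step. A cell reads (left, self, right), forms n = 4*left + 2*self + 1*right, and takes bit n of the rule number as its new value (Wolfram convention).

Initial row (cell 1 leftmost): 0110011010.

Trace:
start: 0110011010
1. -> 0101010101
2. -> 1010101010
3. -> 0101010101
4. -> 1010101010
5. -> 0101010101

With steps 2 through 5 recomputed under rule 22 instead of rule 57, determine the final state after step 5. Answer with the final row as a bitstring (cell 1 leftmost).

(re-executing steps 2..5 under rule 22; state before step 2: 0101010101)
2. -> 0101010101
3. -> 0101010101
4. -> 0101010101
5. -> 0101010101

0101010101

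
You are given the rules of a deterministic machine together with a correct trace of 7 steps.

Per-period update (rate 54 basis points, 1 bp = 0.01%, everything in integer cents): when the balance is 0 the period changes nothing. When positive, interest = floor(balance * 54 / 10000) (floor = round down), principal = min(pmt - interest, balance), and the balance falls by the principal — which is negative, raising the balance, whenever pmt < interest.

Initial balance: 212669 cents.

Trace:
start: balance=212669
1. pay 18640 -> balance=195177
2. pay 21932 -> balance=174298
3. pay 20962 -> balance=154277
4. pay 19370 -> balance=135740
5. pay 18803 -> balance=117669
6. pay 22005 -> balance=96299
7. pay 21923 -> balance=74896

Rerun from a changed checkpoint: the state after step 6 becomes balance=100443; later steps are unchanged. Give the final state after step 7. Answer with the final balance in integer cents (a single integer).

79062

state after step 6 := balance=100443
7. pay 21923 -> balance=79062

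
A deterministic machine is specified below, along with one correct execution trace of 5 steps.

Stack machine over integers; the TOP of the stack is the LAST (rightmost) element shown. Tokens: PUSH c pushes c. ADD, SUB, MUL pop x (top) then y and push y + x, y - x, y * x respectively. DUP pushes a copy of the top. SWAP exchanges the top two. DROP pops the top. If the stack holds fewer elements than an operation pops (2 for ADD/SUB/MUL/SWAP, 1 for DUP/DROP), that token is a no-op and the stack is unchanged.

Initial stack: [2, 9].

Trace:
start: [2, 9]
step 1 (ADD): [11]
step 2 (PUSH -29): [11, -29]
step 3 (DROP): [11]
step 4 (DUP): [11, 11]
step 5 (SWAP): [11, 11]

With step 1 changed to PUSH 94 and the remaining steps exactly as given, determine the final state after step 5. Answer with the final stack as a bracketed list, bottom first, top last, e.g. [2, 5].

[2, 9, 94, 94]

(re-executing from step 1 with the substitution; state before step 1: [2, 9])
step 1 (PUSH 94): [2, 9, 94]
step 2 (PUSH -29): [2, 9, 94, -29]
step 3 (DROP): [2, 9, 94]
step 4 (DUP): [2, 9, 94, 94]
step 5 (SWAP): [2, 9, 94, 94]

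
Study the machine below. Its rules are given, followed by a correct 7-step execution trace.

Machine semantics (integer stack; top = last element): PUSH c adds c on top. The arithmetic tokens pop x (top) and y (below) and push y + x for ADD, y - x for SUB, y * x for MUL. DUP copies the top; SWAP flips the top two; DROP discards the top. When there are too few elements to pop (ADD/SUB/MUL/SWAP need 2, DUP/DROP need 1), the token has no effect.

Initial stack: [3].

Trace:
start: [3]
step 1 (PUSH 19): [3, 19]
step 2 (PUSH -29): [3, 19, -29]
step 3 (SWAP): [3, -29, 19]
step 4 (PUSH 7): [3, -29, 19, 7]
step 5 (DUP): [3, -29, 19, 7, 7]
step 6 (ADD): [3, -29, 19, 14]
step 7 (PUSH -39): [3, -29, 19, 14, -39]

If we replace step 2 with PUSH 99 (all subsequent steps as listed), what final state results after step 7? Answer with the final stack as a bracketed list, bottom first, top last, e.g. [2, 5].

[3, 99, 19, 14, -39]

(re-executing from step 2 with the substitution; state before step 2: [3, 19])
step 2 (PUSH 99): [3, 19, 99]
step 3 (SWAP): [3, 99, 19]
step 4 (PUSH 7): [3, 99, 19, 7]
step 5 (DUP): [3, 99, 19, 7, 7]
step 6 (ADD): [3, 99, 19, 14]
step 7 (PUSH -39): [3, 99, 19, 14, -39]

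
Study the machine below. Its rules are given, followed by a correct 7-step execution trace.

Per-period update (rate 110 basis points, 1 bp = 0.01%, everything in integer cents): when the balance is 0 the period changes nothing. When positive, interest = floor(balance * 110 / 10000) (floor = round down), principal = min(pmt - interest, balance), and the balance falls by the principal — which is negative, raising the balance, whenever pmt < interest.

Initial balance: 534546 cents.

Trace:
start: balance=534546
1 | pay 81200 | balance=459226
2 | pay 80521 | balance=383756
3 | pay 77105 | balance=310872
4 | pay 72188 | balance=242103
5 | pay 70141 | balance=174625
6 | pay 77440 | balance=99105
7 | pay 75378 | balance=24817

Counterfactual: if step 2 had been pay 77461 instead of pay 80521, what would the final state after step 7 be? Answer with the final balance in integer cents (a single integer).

28048

(re-executing from step 2 with the substitution; state before step 2: balance=459226)
2 | pay 77461 | balance=386816
3 | pay 77105 | balance=313965
4 | pay 72188 | balance=245230
5 | pay 70141 | balance=177786
6 | pay 77440 | balance=102301
7 | pay 75378 | balance=28048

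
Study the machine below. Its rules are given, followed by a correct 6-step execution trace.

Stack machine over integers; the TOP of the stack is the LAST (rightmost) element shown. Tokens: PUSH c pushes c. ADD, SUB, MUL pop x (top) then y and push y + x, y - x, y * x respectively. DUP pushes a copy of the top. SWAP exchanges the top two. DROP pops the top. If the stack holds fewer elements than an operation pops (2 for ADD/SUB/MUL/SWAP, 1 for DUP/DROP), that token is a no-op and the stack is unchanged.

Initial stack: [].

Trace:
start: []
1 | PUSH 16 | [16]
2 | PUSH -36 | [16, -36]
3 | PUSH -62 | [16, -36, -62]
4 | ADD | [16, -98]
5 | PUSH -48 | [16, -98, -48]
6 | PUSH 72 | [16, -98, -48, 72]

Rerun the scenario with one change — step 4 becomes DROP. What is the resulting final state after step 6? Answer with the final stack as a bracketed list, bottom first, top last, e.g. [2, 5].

(re-executing from step 4 with the substitution; state before step 4: [16, -36, -62])
4 | DROP | [16, -36]
5 | PUSH -48 | [16, -36, -48]
6 | PUSH 72 | [16, -36, -48, 72]

[16, -36, -48, 72]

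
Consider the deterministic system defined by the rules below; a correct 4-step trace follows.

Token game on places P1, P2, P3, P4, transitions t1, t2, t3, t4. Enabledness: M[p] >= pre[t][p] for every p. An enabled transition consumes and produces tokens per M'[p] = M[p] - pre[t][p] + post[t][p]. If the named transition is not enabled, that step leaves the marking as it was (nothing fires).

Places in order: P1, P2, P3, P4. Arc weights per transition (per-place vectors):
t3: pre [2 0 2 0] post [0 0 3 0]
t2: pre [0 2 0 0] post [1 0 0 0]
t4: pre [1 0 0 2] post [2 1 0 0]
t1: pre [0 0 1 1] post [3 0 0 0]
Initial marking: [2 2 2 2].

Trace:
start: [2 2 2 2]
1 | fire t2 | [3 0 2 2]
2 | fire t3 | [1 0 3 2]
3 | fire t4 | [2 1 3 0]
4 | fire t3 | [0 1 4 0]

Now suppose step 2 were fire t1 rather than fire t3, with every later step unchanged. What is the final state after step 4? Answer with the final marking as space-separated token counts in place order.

(re-executing from step 2 with the substitution; state before step 2: [3 0 2 2])
2 | fire t1 | [6 0 1 1]
3 | fire t4 | [6 0 1 1]
4 | fire t3 | [6 0 1 1]

6 0 1 1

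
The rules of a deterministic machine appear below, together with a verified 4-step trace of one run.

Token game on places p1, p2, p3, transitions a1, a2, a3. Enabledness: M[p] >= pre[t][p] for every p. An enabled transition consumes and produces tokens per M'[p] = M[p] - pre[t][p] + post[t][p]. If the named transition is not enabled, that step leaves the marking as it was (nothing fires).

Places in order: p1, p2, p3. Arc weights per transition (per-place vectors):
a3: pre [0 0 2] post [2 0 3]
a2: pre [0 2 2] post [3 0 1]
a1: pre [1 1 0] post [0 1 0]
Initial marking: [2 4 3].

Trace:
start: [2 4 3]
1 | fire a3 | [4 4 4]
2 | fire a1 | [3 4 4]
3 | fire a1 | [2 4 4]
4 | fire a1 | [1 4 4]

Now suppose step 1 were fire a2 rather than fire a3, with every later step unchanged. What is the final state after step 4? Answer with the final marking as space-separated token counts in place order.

2 2 2

(re-executing from step 1 with the substitution; state before step 1: [2 4 3])
1 | fire a2 | [5 2 2]
2 | fire a1 | [4 2 2]
3 | fire a1 | [3 2 2]
4 | fire a1 | [2 2 2]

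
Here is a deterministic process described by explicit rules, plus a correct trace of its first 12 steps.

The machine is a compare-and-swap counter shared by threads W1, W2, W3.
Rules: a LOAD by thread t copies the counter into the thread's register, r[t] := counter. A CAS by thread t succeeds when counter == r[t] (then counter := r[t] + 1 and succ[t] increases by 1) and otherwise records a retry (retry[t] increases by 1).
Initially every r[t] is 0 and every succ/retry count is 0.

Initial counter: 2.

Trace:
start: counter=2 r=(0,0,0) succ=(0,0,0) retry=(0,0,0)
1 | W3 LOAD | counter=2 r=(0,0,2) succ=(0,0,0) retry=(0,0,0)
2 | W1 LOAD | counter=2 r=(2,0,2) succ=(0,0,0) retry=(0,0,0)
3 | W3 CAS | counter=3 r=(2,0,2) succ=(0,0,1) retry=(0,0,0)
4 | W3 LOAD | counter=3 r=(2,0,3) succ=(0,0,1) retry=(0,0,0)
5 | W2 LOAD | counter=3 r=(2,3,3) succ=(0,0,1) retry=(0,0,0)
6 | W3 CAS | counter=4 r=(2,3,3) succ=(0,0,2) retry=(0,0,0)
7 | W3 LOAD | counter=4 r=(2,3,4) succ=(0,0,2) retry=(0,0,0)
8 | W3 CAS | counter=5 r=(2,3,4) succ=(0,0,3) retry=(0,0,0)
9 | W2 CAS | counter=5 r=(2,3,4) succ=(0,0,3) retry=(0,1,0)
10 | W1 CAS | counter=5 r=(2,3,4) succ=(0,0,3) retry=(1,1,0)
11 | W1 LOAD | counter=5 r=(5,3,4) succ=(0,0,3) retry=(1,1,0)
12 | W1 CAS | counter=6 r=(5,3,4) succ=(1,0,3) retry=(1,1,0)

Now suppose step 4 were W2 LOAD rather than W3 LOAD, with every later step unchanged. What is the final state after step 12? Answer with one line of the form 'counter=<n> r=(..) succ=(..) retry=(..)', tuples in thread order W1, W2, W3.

counter=5 r=(4,3,3) succ=(1,0,2) retry=(1,1,1)

(re-executing from step 4 with the substitution; state before step 4: counter=3 r=(2,0,2) succ=(0,0,1) retry=(0,0,0))
4 | W2 LOAD | counter=3 r=(2,3,2) succ=(0,0,1) retry=(0,0,0)
5 | W2 LOAD | counter=3 r=(2,3,2) succ=(0,0,1) retry=(0,0,0)
6 | W3 CAS | counter=3 r=(2,3,2) succ=(0,0,1) retry=(0,0,1)
7 | W3 LOAD | counter=3 r=(2,3,3) succ=(0,0,1) retry=(0,0,1)
8 | W3 CAS | counter=4 r=(2,3,3) succ=(0,0,2) retry=(0,0,1)
9 | W2 CAS | counter=4 r=(2,3,3) succ=(0,0,2) retry=(0,1,1)
10 | W1 CAS | counter=4 r=(2,3,3) succ=(0,0,2) retry=(1,1,1)
11 | W1 LOAD | counter=4 r=(4,3,3) succ=(0,0,2) retry=(1,1,1)
12 | W1 CAS | counter=5 r=(4,3,3) succ=(1,0,2) retry=(1,1,1)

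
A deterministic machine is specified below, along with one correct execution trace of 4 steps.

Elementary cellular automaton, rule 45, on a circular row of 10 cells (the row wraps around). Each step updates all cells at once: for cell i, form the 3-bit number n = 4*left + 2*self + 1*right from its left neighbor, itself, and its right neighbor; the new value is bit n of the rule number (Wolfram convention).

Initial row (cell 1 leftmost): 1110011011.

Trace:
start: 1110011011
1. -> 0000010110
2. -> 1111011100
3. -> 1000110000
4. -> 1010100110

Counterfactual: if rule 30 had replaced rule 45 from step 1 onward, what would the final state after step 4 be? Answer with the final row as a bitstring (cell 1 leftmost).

(re-executing steps 1..4 under rule 30; state before step 1: 1110011011)
1. -> 0001110010
2. -> 0011001111
3. -> 1110111000
4. -> 1000100101

1000100101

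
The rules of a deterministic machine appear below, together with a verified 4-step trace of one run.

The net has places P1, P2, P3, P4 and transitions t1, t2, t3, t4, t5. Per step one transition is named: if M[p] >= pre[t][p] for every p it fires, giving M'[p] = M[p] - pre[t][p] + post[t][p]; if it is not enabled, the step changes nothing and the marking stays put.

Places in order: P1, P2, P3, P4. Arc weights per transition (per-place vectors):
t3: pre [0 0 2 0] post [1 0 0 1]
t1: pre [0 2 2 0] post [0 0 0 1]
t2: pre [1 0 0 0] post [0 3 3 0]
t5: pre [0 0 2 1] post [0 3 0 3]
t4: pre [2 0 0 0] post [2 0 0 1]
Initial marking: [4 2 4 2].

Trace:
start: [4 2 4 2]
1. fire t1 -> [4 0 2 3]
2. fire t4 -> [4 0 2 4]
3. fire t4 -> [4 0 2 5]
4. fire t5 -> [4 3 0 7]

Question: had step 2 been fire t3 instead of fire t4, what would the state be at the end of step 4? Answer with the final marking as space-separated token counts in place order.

5 0 0 5

(re-executing from step 2 with the substitution; state before step 2: [4 0 2 3])
2. fire t3 -> [5 0 0 4]
3. fire t4 -> [5 0 0 5]
4. fire t5 -> [5 0 0 5]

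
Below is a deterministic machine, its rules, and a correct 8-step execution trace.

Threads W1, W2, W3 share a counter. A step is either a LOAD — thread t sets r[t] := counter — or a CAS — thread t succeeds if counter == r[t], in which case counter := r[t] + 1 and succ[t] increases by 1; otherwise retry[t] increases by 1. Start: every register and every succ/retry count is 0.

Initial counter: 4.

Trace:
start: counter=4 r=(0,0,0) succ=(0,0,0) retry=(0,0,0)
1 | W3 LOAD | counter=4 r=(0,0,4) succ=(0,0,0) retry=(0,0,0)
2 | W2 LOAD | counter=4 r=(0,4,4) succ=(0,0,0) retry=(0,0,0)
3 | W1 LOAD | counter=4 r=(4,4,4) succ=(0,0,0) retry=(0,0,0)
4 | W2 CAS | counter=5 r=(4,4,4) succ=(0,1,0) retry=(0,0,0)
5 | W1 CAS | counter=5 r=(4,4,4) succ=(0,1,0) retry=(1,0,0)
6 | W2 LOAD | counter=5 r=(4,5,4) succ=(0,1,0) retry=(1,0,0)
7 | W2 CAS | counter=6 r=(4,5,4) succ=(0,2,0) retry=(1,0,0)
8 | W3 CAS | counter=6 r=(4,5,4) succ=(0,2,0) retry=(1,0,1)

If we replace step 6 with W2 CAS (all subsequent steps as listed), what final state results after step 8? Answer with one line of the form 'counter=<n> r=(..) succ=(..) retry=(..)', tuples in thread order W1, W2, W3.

counter=5 r=(4,4,4) succ=(0,1,0) retry=(1,2,1)

(re-executing from step 6 with the substitution; state before step 6: counter=5 r=(4,4,4) succ=(0,1,0) retry=(1,0,0))
6 | W2 CAS | counter=5 r=(4,4,4) succ=(0,1,0) retry=(1,1,0)
7 | W2 CAS | counter=5 r=(4,4,4) succ=(0,1,0) retry=(1,2,0)
8 | W3 CAS | counter=5 r=(4,4,4) succ=(0,1,0) retry=(1,2,1)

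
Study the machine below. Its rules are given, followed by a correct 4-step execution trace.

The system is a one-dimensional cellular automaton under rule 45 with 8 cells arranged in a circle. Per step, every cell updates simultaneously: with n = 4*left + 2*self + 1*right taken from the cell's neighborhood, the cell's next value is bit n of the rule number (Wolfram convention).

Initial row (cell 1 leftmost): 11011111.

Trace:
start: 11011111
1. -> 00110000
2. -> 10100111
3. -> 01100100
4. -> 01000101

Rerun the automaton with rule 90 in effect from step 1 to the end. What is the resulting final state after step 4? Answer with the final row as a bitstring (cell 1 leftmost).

00000000

(re-executing steps 1..4 under rule 90; state before step 1: 11011111)
1. -> 01010000
2. -> 10001000
3. -> 01010101
4. -> 00000000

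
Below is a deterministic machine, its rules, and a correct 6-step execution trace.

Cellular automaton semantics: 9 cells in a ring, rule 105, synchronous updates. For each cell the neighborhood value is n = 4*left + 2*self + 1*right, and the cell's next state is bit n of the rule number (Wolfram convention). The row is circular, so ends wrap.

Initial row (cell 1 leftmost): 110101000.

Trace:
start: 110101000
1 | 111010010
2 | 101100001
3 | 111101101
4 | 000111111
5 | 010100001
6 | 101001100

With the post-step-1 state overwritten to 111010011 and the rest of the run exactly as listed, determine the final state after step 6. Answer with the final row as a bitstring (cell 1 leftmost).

000000111

state after step 1 := 111010011
2 | 001100010
3 | 101101000
4 | 011110010
5 | 010010000
6 | 000000111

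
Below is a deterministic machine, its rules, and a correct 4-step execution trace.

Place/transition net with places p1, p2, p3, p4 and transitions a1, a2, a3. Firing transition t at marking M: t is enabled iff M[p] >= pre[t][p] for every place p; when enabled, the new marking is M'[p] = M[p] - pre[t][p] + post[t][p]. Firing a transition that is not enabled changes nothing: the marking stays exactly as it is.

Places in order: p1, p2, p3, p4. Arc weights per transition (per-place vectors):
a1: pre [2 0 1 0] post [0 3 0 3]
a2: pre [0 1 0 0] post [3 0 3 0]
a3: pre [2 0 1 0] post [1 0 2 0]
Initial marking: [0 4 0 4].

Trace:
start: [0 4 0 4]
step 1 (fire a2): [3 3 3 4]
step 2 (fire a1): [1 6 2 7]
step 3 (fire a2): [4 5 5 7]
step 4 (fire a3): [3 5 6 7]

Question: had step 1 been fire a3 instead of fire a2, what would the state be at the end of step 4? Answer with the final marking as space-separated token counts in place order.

(re-executing from step 1 with the substitution; state before step 1: [0 4 0 4])
step 1 (fire a3): [0 4 0 4]
step 2 (fire a1): [0 4 0 4]
step 3 (fire a2): [3 3 3 4]
step 4 (fire a3): [2 3 4 4]

2 3 4 4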